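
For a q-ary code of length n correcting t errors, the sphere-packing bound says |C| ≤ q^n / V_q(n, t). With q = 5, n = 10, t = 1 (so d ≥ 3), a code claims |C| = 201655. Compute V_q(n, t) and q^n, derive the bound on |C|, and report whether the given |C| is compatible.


V_q(n, t) = 41, q^n = 9765625, Hamming bound = 238185, |C| = 201655 ≤ bound (satisfied).

Step 1: Compute V_q(n, t) = Σ_{j=0}^1 C(n, j) (q−1)^j.
  j = 0: C(10,0)·(4)^0 = 1·1 = 1.
  j = 1: C(10,1)·(4)^1 = 10·4 = 40.
  V_q(n, t) = 1 + 40 = 41.
Step 2: q^n = 5^10 = 9765625.
Step 3: Hamming bound ⌊q^n / V_q(n,t)⌋ = ⌊9765625/41⌋ = 238185.
Step 4: Compare |C| = 201655 to 238185: satisfied.
The claimed |C| lies below the Hamming bound.


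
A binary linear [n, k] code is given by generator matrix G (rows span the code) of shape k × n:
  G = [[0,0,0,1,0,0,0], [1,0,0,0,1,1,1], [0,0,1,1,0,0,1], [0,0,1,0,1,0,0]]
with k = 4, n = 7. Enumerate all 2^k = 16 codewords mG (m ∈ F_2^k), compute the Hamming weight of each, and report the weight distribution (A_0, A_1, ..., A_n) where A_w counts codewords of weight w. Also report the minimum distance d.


Weight distribution: A_0 = 1, A_1 = 1, A_2 = 4, A_3 = 4, A_4 = 3, A_5 = 3. Minimum distance d = 1.

Enumerate all 2^4 = 16 messages m ∈ F_2^4.
For each, compute codeword c = mG in F_2^7, then tally its weight.
  m = 0000 → c = 0000000, weight = 0.
  m = 1000 → c = 0001000, weight = 1.
  m = 0100 → c = 1000111, weight = 4.
  m = 1100 → c = 1001111, weight = 5.
  m = 0010 → c = 0011001, weight = 3.
  m = 1010 → c = 0010001, weight = 2.
  m = 0110 → c = 1011110, weight = 5.
  m = 1110 → c = 1010110, weight = 4.
  m = 0001 → c = 0010100, weight = 2.
  m = 1001 → c = 0011100, weight = 3.
  m = 0101 → c = 1010011, weight = 4.
  m = 1101 → c = 1011011, weight = 5.
  m = 0011 → c = 0001101, weight = 3.
  m = 1011 → c = 0000101, weight = 2.
  m = 0111 → c = 1001010, weight = 3.
  m = 1111 → c = 1000010, weight = 2.
Tally weights:
  weight 0: 1 codewords.
  weight 1: 1 codewords.
  weight 2: 4 codewords.
  weight 3: 4 codewords.
  weight 4: 3 codewords.
  weight 5: 3 codewords.
Minimum distance d = smallest w > 0 with A_w > 0 = 1.
Sanity: Σ A_w = 16 = 2^4 = 16 ✓.


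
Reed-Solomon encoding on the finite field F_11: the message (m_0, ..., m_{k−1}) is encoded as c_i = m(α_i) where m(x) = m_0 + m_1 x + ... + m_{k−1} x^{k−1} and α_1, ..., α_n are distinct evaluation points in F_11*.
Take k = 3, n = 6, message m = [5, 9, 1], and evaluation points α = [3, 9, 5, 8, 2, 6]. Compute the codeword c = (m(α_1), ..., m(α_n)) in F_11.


c = [8, 2, 9, 9, 5, 7]

Message polynomial: m(x) = 5 + 9·x + 1·x^2 (mod 11).
For each evaluation point α_i, compute m(α_i) mod 11:
  α_1 = 3: Horner steps 1 → 1 → 8, so m(3) = 8.
  α_2 = 9: Horner steps 1 → 7 → 2, so m(9) = 2.
  α_3 = 5: Horner steps 1 → 3 → 9, so m(5) = 9.
  α_4 = 8: Horner steps 1 → 6 → 9, so m(8) = 9.
  α_5 = 2: Horner steps 1 → 0 → 5, so m(2) = 5.
  α_6 = 6: Horner steps 1 → 4 → 7, so m(6) = 7.
Codeword c = [8, 2, 9, 9, 5, 7] ∈ F_11^6.


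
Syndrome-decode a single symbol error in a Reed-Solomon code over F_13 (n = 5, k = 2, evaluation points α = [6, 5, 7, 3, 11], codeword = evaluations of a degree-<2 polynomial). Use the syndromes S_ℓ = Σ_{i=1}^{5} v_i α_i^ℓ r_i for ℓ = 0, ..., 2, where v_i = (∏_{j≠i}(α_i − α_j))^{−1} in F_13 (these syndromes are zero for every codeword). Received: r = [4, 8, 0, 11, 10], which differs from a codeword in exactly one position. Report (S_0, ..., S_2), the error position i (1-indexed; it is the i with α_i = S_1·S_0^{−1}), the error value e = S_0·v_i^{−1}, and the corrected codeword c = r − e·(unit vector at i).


S = (6, 5, 2), error at position 4, error magnitude e = 8, c = [4, 8, 0, 3, 10].

Step 1: column multipliers v_i = (∏_{j≠i}(α_i − α_j))^{−1} mod 13.
  i = 1 (α = 6): (6−5)(6−7)(6−3)(6−11) = 1·(−1)·3·(−5) = 15 ≡ 2, so v_1 = 2^{−1} = 7 (mod 13).
  i = 2 (α = 5): (5−6)(5−7)(5−3)(5−11) = (−1)·(−2)·2·(−6) = −24 ≡ 2, so v_2 = 2^{−1} = 7 (mod 13).
  i = 3 (α = 7): (7−6)(7−5)(7−3)(7−11) = 1·2·4·(−4) = −32 ≡ 7, so v_3 = 7^{−1} = 2 (mod 13).
  i = 4 (α = 3): (3−6)(3−5)(3−7)(3−11) = (−3)·(−2)·(−4)·(−8) = 192 ≡ 10, so v_4 = 10^{−1} = 4 (mod 13).
  i = 5 (α = 11): (11−6)(11−5)(11−7)(11−3) = 5·6·4·8 = 960 ≡ 11, so v_5 = 11^{−1} = 6 (mod 13).
  v = [7, 7, 2, 4, 6].
Step 2: syndromes of r = [4, 8, 0, 11, 10] (all sums mod 13).
  S_0 = Σ v_i r_i = 7·4 + 7·8 + 2·0 + 4·11 + 6·10 = 188 ≡ 6.
  S_1 = Σ v_i α_i r_i = 7·6·4 + 7·5·8 + 2·7·0 + 4·3·11 + 6·11·10 = 1240 ≡ 5.
  α_i^2 mod 13 = [10, 12, 10, 9, 4].
  S_2 = Σ v_i α_i^2 r_i = 7·10·4 + 7·12·8 + 2·10·0 + 4·9·11 + 6·4·10 = 1588 ≡ 2.
  S = (6, 5, 2) ≠ 0, so r is not a codeword (an error is present).
Step 3: locate the error. For a single error e at position i, S_ℓ = v_i·e·α_i^ℓ, so α_err = S_1/S_0.
  S_0^{−1} = 6^{−1} = 11 (mod 13), so α_err = 5·11 = 55 ≡ 3 = α_4. Error position i = 4.
  Consistency check: S_2/S_1 = 2·8 = 16 ≡ 3 = α_err ✓ (single-error assumption holds).
Step 4: error magnitude e = S_0/v_4 = S_0·∏_{j≠4}(α_4 − α_j) = 6·10 = 60 ≡ 8 (mod 13).
Step 5: correct position 4: c_4 = r_4 − e = 11 − 8 ≡ 3 (mod 13). Hence c = [4, 8, 0, 3, 10].
  Check: interpolating c through the α_i gives m(x) = 2 + 9·x (degree < 2) with m(α_i) = c_i for every i, so c is indeed a codeword.


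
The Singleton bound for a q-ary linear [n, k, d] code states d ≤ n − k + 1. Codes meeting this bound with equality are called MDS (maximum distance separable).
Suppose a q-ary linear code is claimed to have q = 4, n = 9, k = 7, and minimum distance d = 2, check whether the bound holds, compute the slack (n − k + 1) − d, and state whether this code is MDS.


Singleton RHS = n − k + 1 = 3, slack = 1, bound satisfied, not MDS.

Singleton bound: d ≤ n − k + 1.
Here n = 9, k = 7, so n − k + 1 = 3.
Given d = 2, check d ≤ 3: YES.
Slack = (n − k + 1) − d = 1.
The code is NOT MDS (slack = 1 > 0).
Description: the claimed parameters are [9, 7, 2]_4; such a code would be non-MDS.


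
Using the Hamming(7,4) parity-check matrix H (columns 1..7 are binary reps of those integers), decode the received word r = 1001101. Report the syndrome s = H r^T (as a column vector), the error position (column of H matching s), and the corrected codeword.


s = (1, 1, 1)^T, error position = 7, corrected codeword c = 1001100

Compute s = H r^T mod 2 one row at a time:
  s_1 = 1 + 1 + 0 + 1 = 3 ≡ 1 (mod 2).
  s_2 = 0 + 0 + 0 + 1 = 1 ≡ 1 (mod 2).
  s_3 = 1 + 0 + 1 + 1 = 3 ≡ 1 (mod 2).
s = (1, 1, 1)^T — this equals column 7 of H (binary 111), so error is at position 7.
Correct: flip bit 7 of r = 1001101 to get c = 1001100.


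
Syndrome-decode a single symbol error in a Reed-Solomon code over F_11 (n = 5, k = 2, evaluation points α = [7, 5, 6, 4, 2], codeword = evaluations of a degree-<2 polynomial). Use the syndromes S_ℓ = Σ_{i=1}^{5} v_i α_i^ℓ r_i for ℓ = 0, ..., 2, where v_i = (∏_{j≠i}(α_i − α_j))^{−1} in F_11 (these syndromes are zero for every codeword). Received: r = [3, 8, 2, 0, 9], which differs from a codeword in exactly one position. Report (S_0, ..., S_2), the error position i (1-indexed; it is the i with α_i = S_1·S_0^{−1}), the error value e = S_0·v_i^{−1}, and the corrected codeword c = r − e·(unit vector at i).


S = (3, 4, 9), error at position 2, error magnitude e = 7, c = [3, 1, 2, 0, 9].

Step 1: column multipliers v_i = (∏_{j≠i}(α_i − α_j))^{−1} mod 11.
  i = 1 (α = 7): (7−5)(7−6)(7−4)(7−2) = 2·1·3·5 = 30 ≡ 8, so v_1 = 8^{−1} = 7 (mod 11).
  i = 2 (α = 5): (5−7)(5−6)(5−4)(5−2) = (−2)·(−1)·1·3 = 6 ≡ 6, so v_2 = 6^{−1} = 2 (mod 11).
  i = 3 (α = 6): (6−7)(6−5)(6−4)(6−2) = (−1)·1·2·4 = −8 ≡ 3, so v_3 = 3^{−1} = 4 (mod 11).
  i = 4 (α = 4): (4−7)(4−5)(4−6)(4−2) = (−3)·(−1)·(−2)·2 = −12 ≡ 10, so v_4 = 10^{−1} = 10 (mod 11).
  i = 5 (α = 2): (2−7)(2−5)(2−6)(2−4) = (−5)·(−3)·(−4)·(−2) = 120 ≡ 10, so v_5 = 10^{−1} = 10 (mod 11).
  v = [7, 2, 4, 10, 10].
Step 2: syndromes of r = [3, 8, 2, 0, 9] (all sums mod 11).
  S_0 = Σ v_i r_i = 7·3 + 2·8 + 4·2 + 10·0 + 10·9 = 135 ≡ 3.
  S_1 = Σ v_i α_i r_i = 7·7·3 + 2·5·8 + 4·6·2 + 10·4·0 + 10·2·9 = 455 ≡ 4.
  α_i^2 mod 11 = [5, 3, 3, 5, 4].
  S_2 = Σ v_i α_i^2 r_i = 7·5·3 + 2·3·8 + 4·3·2 + 10·5·0 + 10·4·9 = 537 ≡ 9.
  S = (3, 4, 9) ≠ 0, so r is not a codeword (an error is present).
Step 3: locate the error. For a single error e at position i, S_ℓ = v_i·e·α_i^ℓ, so α_err = S_1/S_0.
  S_0^{−1} = 3^{−1} = 4 (mod 11), so α_err = 4·4 = 16 ≡ 5 = α_2. Error position i = 2.
  Consistency check: S_2/S_1 = 9·3 = 27 ≡ 5 = α_err ✓ (single-error assumption holds).
Step 4: error magnitude e = S_0/v_2 = S_0·∏_{j≠2}(α_2 − α_j) = 3·6 = 18 ≡ 7 (mod 11).
Step 5: correct position 2: c_2 = r_2 − e = 8 − 7 ≡ 1 (mod 11). Hence c = [3, 1, 2, 0, 9].
  Check: interpolating c through the α_i gives m(x) = 7 + 1·x (degree < 2) with m(α_i) = c_i for every i, so c is indeed a codeword.


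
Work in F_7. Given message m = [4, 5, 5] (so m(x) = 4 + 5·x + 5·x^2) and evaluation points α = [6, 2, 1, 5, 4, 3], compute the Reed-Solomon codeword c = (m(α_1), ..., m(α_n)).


c = [4, 6, 0, 0, 6, 1]

Message polynomial: m(x) = 4 + 5·x + 5·x^2 (mod 7).
For each evaluation point α_i, compute m(α_i) mod 7:
  α_1 = 6: Horner steps 5 → 0 → 4, so m(6) = 4.
  α_2 = 2: Horner steps 5 → 1 → 6, so m(2) = 6.
  α_3 = 1: Horner steps 5 → 3 → 0, so m(1) = 0.
  α_4 = 5: Horner steps 5 → 2 → 0, so m(5) = 0.
  α_5 = 4: Horner steps 5 → 4 → 6, so m(4) = 6.
  α_6 = 3: Horner steps 5 → 6 → 1, so m(3) = 1.
Codeword c = [4, 6, 0, 0, 6, 1] ∈ F_7^6.


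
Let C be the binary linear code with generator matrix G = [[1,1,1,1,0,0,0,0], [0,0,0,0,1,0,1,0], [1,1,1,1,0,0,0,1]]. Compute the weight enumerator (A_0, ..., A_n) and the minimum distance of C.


Weight distribution: A_0 = 1, A_1 = 1, A_2 = 1, A_3 = 1, A_4 = 1, A_5 = 1, A_6 = 1, A_7 = 1. Minimum distance d = 1.

Enumerate all 2^3 = 8 messages m ∈ F_2^3.
For each, compute codeword c = mG in F_2^8, then tally its weight.
  m = 000 → c = 00000000, weight = 0.
  m = 100 → c = 11110000, weight = 4.
  m = 010 → c = 00001010, weight = 2.
  m = 110 → c = 11111010, weight = 6.
  m = 001 → c = 11110001, weight = 5.
  m = 101 → c = 00000001, weight = 1.
  m = 011 → c = 11111011, weight = 7.
  m = 111 → c = 00001011, weight = 3.
Tally weights:
  weight 0: 1 codewords.
  weight 1: 1 codewords.
  weight 2: 1 codewords.
  weight 3: 1 codewords.
  weight 4: 1 codewords.
  weight 5: 1 codewords.
  weight 6: 1 codewords.
  weight 7: 1 codewords.
Minimum distance d = smallest w > 0 with A_w > 0 = 1.
Sanity: Σ A_w = 8 = 2^3 = 8 ✓.


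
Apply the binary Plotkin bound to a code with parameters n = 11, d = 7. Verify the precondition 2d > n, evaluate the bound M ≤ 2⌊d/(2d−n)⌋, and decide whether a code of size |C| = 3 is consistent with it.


Plotkin bound M ≤ 4; given |C| = 3 ≤ bound (satisfied).

Check applicability: 2d = 14, n = 11.
2d − n = 3 > 0, so Plotkin applies.
Compute d/(2d−n) = 7/3 ≈ 2.3333.
⌊d/(2d−n)⌋ = 2.
Plotkin bound: M ≤ 2·2 = 4.
Given |C| = 3, check: satisfied.
This |C| is below the Plotkin bound.


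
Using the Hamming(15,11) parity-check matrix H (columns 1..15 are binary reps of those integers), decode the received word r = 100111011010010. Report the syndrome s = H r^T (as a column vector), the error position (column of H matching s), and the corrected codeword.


s = (0, 0, 1, 0)^T, error position = 2, corrected codeword c = 110111011010010

Compute s = H r^T mod 2 one row at a time:
  s_1 = 1 + 1 + 0 + 1 + 0 + 0 + 1 + 0 = 4 ≡ 0 (mod 2).
  s_2 = 1 + 1 + 1 + 0 + 0 + 0 + 1 + 0 = 4 ≡ 0 (mod 2).
  s_3 = 0 + 0 + 1 + 0 + 0 + 1 + 1 + 0 = 3 ≡ 1 (mod 2).
  s_4 = 1 + 0 + 1 + 0 + 1 + 1 + 0 + 0 = 4 ≡ 0 (mod 2).
s = (0, 0, 1, 0)^T — this equals column 2 of H (binary 0010), so error is at position 2.
Correct: flip bit 2 of r = 100111011010010 to get c = 110111011010010.


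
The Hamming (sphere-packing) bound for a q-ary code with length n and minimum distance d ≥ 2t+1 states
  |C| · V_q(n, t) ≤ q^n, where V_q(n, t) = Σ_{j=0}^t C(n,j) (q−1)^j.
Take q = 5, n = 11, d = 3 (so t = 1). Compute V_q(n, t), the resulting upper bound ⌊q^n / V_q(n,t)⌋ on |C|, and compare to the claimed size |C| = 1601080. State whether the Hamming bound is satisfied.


V_q(n, t) = 45, q^n = 48828125, Hamming bound = 1085069, |C| = 1601080 > bound (violated).

Step 1: Compute V_q(n, t) = Σ_{j=0}^1 C(n, j) (q−1)^j.
  j = 0: C(11,0)·(4)^0 = 1·1 = 1.
  j = 1: C(11,1)·(4)^1 = 11·4 = 44.
  V_q(n, t) = 1 + 44 = 45.
Step 2: q^n = 5^11 = 48828125.
Step 3: Hamming bound ⌊q^n / V_q(n,t)⌋ = ⌊48828125/45⌋ = 1085069.
Step 4: Compare |C| = 1601080 to 1085069: violated.
The claimed |C| lies above the Hamming bound, so no 5-ary code of length 11 with d ≥ 3 can have 1601080 codewords.


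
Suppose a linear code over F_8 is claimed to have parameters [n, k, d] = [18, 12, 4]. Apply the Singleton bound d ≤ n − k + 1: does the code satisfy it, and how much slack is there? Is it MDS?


Singleton RHS = n − k + 1 = 7, slack = 3, bound satisfied, not MDS.

Singleton bound: d ≤ n − k + 1.
Here n = 18, k = 12, so n − k + 1 = 7.
Given d = 4, check d ≤ 7: YES.
Slack = (n − k + 1) − d = 3.
The code is NOT MDS (slack = 3 > 0).
Description: the claimed parameters are [18, 12, 4]_8; such a code would be non-MDS.


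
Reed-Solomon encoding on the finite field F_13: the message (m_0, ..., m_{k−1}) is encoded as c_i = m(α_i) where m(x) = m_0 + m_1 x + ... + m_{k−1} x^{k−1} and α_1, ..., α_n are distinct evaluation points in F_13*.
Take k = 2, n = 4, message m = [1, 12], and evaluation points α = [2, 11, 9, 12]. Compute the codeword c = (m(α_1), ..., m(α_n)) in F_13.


c = [12, 3, 5, 2]

Message polynomial: m(x) = 1 + 12·x (mod 13).
For each evaluation point α_i, compute m(α_i) mod 13:
  α_1 = 2: Horner steps 12 → 12, so m(2) = 12.
  α_2 = 11: Horner steps 12 → 3, so m(11) = 3.
  α_3 = 9: Horner steps 12 → 5, so m(9) = 5.
  α_4 = 12: Horner steps 12 → 2, so m(12) = 2.
Codeword c = [12, 3, 5, 2] ∈ F_13^4.


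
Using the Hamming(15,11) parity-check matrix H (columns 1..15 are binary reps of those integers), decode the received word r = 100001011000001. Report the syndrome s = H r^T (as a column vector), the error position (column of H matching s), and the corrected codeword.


s = (1, 0, 0, 1)^T, error position = 9, corrected codeword c = 100001010000001

Compute s = H r^T mod 2 one row at a time:
  s_1 = 1 + 1 + 0 + 0 + 0 + 0 + 0 + 1 = 3 ≡ 1 (mod 2).
  s_2 = 0 + 0 + 1 + 0 + 0 + 0 + 0 + 1 = 2 ≡ 0 (mod 2).
  s_3 = 0 + 0 + 1 + 0 + 0 + 0 + 0 + 1 = 2 ≡ 0 (mod 2).
  s_4 = 1 + 0 + 0 + 0 + 1 + 0 + 0 + 1 = 3 ≡ 1 (mod 2).
s = (1, 0, 0, 1)^T — this equals column 9 of H (binary 1001), so error is at position 9.
Correct: flip bit 9 of r = 100001011000001 to get c = 100001010000001.


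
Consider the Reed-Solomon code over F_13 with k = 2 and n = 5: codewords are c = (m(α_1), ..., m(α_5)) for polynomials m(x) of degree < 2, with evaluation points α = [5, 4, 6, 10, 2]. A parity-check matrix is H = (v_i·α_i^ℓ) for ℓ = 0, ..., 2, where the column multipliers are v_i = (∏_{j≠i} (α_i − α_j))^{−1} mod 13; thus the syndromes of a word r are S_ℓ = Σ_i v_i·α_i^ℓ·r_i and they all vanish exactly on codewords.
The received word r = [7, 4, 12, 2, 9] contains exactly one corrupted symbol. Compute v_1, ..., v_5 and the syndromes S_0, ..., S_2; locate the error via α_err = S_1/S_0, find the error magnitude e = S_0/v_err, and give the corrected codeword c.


S = (6, 4, 7), error at position 1, error magnitude e = 12, c = [8, 4, 12, 2, 9].

Step 1: column multipliers v_i = (∏_{j≠i}(α_i − α_j))^{−1} mod 13.
  i = 1 (α = 5): (5−4)(5−6)(5−10)(5−2) = 1·(−1)·(−5)·3 = 15 ≡ 2, so v_1 = 2^{−1} = 7 (mod 13).
  i = 2 (α = 4): (4−5)(4−6)(4−10)(4−2) = (−1)·(−2)·(−6)·2 = −24 ≡ 2, so v_2 = 2^{−1} = 7 (mod 13).
  i = 3 (α = 6): (6−5)(6−4)(6−10)(6−2) = 1·2·(−4)·4 = −32 ≡ 7, so v_3 = 7^{−1} = 2 (mod 13).
  i = 4 (α = 10): (10−5)(10−4)(10−6)(10−2) = 5·6·4·8 = 960 ≡ 11, so v_4 = 11^{−1} = 6 (mod 13).
  i = 5 (α = 2): (2−5)(2−4)(2−6)(2−10) = (−3)·(−2)·(−4)·(−8) = 192 ≡ 10, so v_5 = 10^{−1} = 4 (mod 13).
  v = [7, 7, 2, 6, 4].
Step 2: syndromes of r = [7, 4, 12, 2, 9] (all sums mod 13).
  S_0 = Σ v_i r_i = 7·7 + 7·4 + 2·12 + 6·2 + 4·9 = 149 ≡ 6.
  S_1 = Σ v_i α_i r_i = 7·5·7 + 7·4·4 + 2·6·12 + 6·10·2 + 4·2·9 = 693 ≡ 4.
  α_i^2 mod 13 = [12, 3, 10, 9, 4].
  S_2 = Σ v_i α_i^2 r_i = 7·12·7 + 7·3·4 + 2·10·12 + 6·9·2 + 4·4·9 = 1164 ≡ 7.
  S = (6, 4, 7) ≠ 0, so r is not a codeword (an error is present).
Step 3: locate the error. For a single error e at position i, S_ℓ = v_i·e·α_i^ℓ, so α_err = S_1/S_0.
  S_0^{−1} = 6^{−1} = 11 (mod 13), so α_err = 4·11 = 44 ≡ 5 = α_1. Error position i = 1.
  Consistency check: S_2/S_1 = 7·10 = 70 ≡ 5 = α_err ✓ (single-error assumption holds).
Step 4: error magnitude e = S_0/v_1 = S_0·∏_{j≠1}(α_1 − α_j) = 6·2 = 12 ≡ 12 (mod 13).
Step 5: correct position 1: c_1 = r_1 − e = 7 − 12 ≡ 8 (mod 13). Hence c = [8, 4, 12, 2, 9].
  Check: interpolating c through the α_i gives m(x) = 1 + 4·x (degree < 2) with m(α_i) = c_i for every i, so c is indeed a codeword.


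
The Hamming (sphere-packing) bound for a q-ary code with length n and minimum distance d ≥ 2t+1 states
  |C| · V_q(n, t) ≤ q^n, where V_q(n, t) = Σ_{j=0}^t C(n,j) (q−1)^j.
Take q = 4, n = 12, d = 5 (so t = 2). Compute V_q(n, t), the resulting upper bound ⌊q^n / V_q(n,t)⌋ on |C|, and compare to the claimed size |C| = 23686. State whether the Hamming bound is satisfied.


V_q(n, t) = 631, q^n = 16777216, Hamming bound = 26588, |C| = 23686 ≤ bound (satisfied).

Step 1: Compute V_q(n, t) = Σ_{j=0}^2 C(n, j) (q−1)^j.
  j = 0: C(12,0)·(3)^0 = 1·1 = 1.
  j = 1: C(12,1)·(3)^1 = 12·3 = 36.
  j = 2: C(12,2)·(3)^2 = 66·9 = 594.
  V_q(n, t) = 1 + 36 + 594 = 631.
Step 2: q^n = 4^12 = 16777216.
Step 3: Hamming bound ⌊q^n / V_q(n,t)⌋ = ⌊16777216/631⌋ = 26588.
Step 4: Compare |C| = 23686 to 26588: satisfied.
The claimed |C| lies below the Hamming bound.


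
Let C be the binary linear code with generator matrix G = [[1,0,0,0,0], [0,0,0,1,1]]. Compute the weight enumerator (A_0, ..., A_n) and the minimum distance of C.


Weight distribution: A_0 = 1, A_1 = 1, A_2 = 1, A_3 = 1. Minimum distance d = 1.

Enumerate all 2^2 = 4 messages m ∈ F_2^2.
For each, compute codeword c = mG in F_2^5, then tally its weight.
  m = 00 → c = 00000, weight = 0.
  m = 10 → c = 10000, weight = 1.
  m = 01 → c = 00011, weight = 2.
  m = 11 → c = 10011, weight = 3.
Tally weights:
  weight 0: 1 codewords.
  weight 1: 1 codewords.
  weight 2: 1 codewords.
  weight 3: 1 codewords.
Minimum distance d = smallest w > 0 with A_w > 0 = 1.
Sanity: Σ A_w = 4 = 2^2 = 4 ✓.


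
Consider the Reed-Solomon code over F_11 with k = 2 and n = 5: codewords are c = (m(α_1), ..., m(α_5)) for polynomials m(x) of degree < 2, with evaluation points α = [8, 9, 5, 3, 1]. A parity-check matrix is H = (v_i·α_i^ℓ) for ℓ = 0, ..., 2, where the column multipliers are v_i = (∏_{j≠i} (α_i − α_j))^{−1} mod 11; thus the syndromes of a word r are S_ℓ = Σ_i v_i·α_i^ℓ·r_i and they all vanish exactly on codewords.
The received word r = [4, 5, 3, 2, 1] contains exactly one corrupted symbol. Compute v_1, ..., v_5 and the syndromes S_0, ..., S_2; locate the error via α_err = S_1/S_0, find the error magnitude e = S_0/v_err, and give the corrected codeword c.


S = (1, 8, 9), error at position 1, error magnitude e = 5, c = [10, 5, 3, 2, 1].

Step 1: column multipliers v_i = (∏_{j≠i}(α_i − α_j))^{−1} mod 11.
  i = 1 (α = 8): (8−9)(8−5)(8−3)(8−1) = (−1)·3·5·7 = −105 ≡ 5, so v_1 = 5^{−1} = 9 (mod 11).
  i = 2 (α = 9): (9−8)(9−5)(9−3)(9−1) = 1·4·6·8 = 192 ≡ 5, so v_2 = 5^{−1} = 9 (mod 11).
  i = 3 (α = 5): (5−8)(5−9)(5−3)(5−1) = (−3)·(−4)·2·4 = 96 ≡ 8, so v_3 = 8^{−1} = 7 (mod 11).
  i = 4 (α = 3): (3−8)(3−9)(3−5)(3−1) = (−5)·(−6)·(−2)·2 = −120 ≡ 1, so v_4 = 1^{−1} = 1 (mod 11).
  i = 5 (α = 1): (1−8)(1−9)(1−5)(1−3) = (−7)·(−8)·(−4)·(−2) = 448 ≡ 8, so v_5 = 8^{−1} = 7 (mod 11).
  v = [9, 9, 7, 1, 7].
Step 2: syndromes of r = [4, 5, 3, 2, 1] (all sums mod 11).
  S_0 = Σ v_i r_i = 9·4 + 9·5 + 7·3 + 1·2 + 7·1 = 111 ≡ 1.
  S_1 = Σ v_i α_i r_i = 9·8·4 + 9·9·5 + 7·5·3 + 1·3·2 + 7·1·1 = 811 ≡ 8.
  α_i^2 mod 11 = [9, 4, 3, 9, 1].
  S_2 = Σ v_i α_i^2 r_i = 9·9·4 + 9·4·5 + 7·3·3 + 1·9·2 + 7·1·1 = 592 ≡ 9.
  S = (1, 8, 9) ≠ 0, so r is not a codeword (an error is present).
Step 3: locate the error. For a single error e at position i, S_ℓ = v_i·e·α_i^ℓ, so α_err = S_1/S_0.
  S_0^{−1} = 1^{−1} = 1 (mod 11), so α_err = 8·1 = 8 ≡ 8 = α_1. Error position i = 1.
  Consistency check: S_2/S_1 = 9·7 = 63 ≡ 8 = α_err ✓ (single-error assumption holds).
Step 4: error magnitude e = S_0/v_1 = S_0·∏_{j≠1}(α_1 − α_j) = 1·5 = 5 ≡ 5 (mod 11).
Step 5: correct position 1: c_1 = r_1 − e = 4 − 5 ≡ 10 (mod 11). Hence c = [10, 5, 3, 2, 1].
  Check: interpolating c through the α_i gives m(x) = 6 + 6·x (degree < 2) with m(α_i) = c_i for every i, so c is indeed a codeword.


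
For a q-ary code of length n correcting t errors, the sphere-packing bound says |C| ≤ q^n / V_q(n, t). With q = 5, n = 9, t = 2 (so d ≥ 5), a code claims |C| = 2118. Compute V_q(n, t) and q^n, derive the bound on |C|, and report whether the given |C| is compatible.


V_q(n, t) = 613, q^n = 1953125, Hamming bound = 3186, |C| = 2118 ≤ bound (satisfied).

Step 1: Compute V_q(n, t) = Σ_{j=0}^2 C(n, j) (q−1)^j.
  j = 0: C(9,0)·(4)^0 = 1·1 = 1.
  j = 1: C(9,1)·(4)^1 = 9·4 = 36.
  j = 2: C(9,2)·(4)^2 = 36·16 = 576.
  V_q(n, t) = 1 + 36 + 576 = 613.
Step 2: q^n = 5^9 = 1953125.
Step 3: Hamming bound ⌊q^n / V_q(n,t)⌋ = ⌊1953125/613⌋ = 3186.
Step 4: Compare |C| = 2118 to 3186: satisfied.
The claimed |C| lies below the Hamming bound.


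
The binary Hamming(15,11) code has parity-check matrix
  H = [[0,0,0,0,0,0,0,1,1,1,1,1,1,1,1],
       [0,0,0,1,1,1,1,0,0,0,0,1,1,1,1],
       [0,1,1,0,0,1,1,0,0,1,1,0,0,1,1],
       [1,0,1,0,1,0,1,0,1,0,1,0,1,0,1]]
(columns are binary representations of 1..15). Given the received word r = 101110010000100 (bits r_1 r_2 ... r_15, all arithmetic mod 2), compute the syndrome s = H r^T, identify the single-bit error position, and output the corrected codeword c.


s = (0, 1, 1, 0)^T, error position = 6, corrected codeword c = 101111010000100

Compute s = H r^T mod 2 one row at a time:
  s_1 = 1 + 0 + 0 + 0 + 0 + 1 + 0 + 0 = 2 ≡ 0 (mod 2).
  s_2 = 1 + 1 + 0 + 0 + 0 + 1 + 0 + 0 = 3 ≡ 1 (mod 2).
  s_3 = 0 + 1 + 0 + 0 + 0 + 0 + 0 + 0 = 1 ≡ 1 (mod 2).
  s_4 = 1 + 1 + 1 + 0 + 0 + 0 + 1 + 0 = 4 ≡ 0 (mod 2).
s = (0, 1, 1, 0)^T — this equals column 6 of H (binary 0110), so error is at position 6.
Correct: flip bit 6 of r = 101110010000100 to get c = 101111010000100.


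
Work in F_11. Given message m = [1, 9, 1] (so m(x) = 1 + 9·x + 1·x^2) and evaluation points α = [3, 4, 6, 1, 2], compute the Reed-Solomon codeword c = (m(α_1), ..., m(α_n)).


c = [4, 9, 3, 0, 1]

Message polynomial: m(x) = 1 + 9·x + 1·x^2 (mod 11).
For each evaluation point α_i, compute m(α_i) mod 11:
  α_1 = 3: Horner steps 1 → 1 → 4, so m(3) = 4.
  α_2 = 4: Horner steps 1 → 2 → 9, so m(4) = 9.
  α_3 = 6: Horner steps 1 → 4 → 3, so m(6) = 3.
  α_4 = 1: Horner steps 1 → 10 → 0, so m(1) = 0.
  α_5 = 2: Horner steps 1 → 0 → 1, so m(2) = 1.
Codeword c = [4, 9, 3, 0, 1] ∈ F_11^5.


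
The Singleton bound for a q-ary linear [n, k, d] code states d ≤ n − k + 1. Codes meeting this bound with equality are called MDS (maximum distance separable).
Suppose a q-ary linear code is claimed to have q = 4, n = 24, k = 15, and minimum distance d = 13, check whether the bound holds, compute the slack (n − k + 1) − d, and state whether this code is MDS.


Singleton RHS = n − k + 1 = 10, slack = -3, bound violated (no such code; not MDS).

Singleton bound: d ≤ n − k + 1.
Here n = 24, k = 15, so n − k + 1 = 10.
Given d = 13, check d ≤ 10: NO.
Slack = (n − k + 1) − d = -3.
The slack is negative: d = 13 exceeds n − k + 1 = 10 by 3, so the Singleton bound is violated and no linear [24, 15, 13]_4 code can exist. In particular it is not MDS (MDS requires d = n − k + 1 exactly).
Description: the claimed parameters are [24, 15, 13]_4; such a code would be impossible (violates the Singleton bound).


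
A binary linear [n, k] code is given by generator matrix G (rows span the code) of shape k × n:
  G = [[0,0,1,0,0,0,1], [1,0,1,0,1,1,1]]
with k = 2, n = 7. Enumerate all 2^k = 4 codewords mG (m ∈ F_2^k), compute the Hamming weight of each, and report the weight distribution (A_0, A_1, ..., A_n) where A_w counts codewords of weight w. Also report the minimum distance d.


Weight distribution: A_0 = 1, A_2 = 1, A_3 = 1, A_5 = 1. Minimum distance d = 2.

Enumerate all 2^2 = 4 messages m ∈ F_2^2.
For each, compute codeword c = mG in F_2^7, then tally its weight.
  m = 00 → c = 0000000, weight = 0.
  m = 10 → c = 0010001, weight = 2.
  m = 01 → c = 1010111, weight = 5.
  m = 11 → c = 1000110, weight = 3.
Tally weights:
  weight 0: 1 codewords.
  weight 2: 1 codewords.
  weight 3: 1 codewords.
  weight 5: 1 codewords.
Minimum distance d = smallest w > 0 with A_w > 0 = 2.
Sanity: Σ A_w = 4 = 2^2 = 4 ✓.


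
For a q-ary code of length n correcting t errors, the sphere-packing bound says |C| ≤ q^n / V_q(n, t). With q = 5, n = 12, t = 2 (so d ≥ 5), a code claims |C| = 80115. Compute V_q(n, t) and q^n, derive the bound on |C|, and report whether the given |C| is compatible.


V_q(n, t) = 1105, q^n = 244140625, Hamming bound = 220941, |C| = 80115 ≤ bound (satisfied).

Step 1: Compute V_q(n, t) = Σ_{j=0}^2 C(n, j) (q−1)^j.
  j = 0: C(12,0)·(4)^0 = 1·1 = 1.
  j = 1: C(12,1)·(4)^1 = 12·4 = 48.
  j = 2: C(12,2)·(4)^2 = 66·16 = 1056.
  V_q(n, t) = 1 + 48 + 1056 = 1105.
Step 2: q^n = 5^12 = 244140625.
Step 3: Hamming bound ⌊q^n / V_q(n,t)⌋ = ⌊244140625/1105⌋ = 220941.
Step 4: Compare |C| = 80115 to 220941: satisfied.
The claimed |C| lies below the Hamming bound.


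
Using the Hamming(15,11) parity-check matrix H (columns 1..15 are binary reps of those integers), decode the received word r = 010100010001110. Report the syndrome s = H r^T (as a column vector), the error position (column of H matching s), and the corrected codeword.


s = (0, 0, 0, 1)^T, error position = 1, corrected codeword c = 110100010001110

Compute s = H r^T mod 2 one row at a time:
  s_1 = 1 + 0 + 0 + 0 + 1 + 1 + 1 + 0 = 4 ≡ 0 (mod 2).
  s_2 = 1 + 0 + 0 + 0 + 1 + 1 + 1 + 0 = 4 ≡ 0 (mod 2).
  s_3 = 1 + 0 + 0 + 0 + 0 + 0 + 1 + 0 = 2 ≡ 0 (mod 2).
  s_4 = 0 + 0 + 0 + 0 + 0 + 0 + 1 + 0 = 1 ≡ 1 (mod 2).
s = (0, 0, 0, 1)^T — this equals column 1 of H (binary 0001), so error is at position 1.
Correct: flip bit 1 of r = 010100010001110 to get c = 110100010001110.


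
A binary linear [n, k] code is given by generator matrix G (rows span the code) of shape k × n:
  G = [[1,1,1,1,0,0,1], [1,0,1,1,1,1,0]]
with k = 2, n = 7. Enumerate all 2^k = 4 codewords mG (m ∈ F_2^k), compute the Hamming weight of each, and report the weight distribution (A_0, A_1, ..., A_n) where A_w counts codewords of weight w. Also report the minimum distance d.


Weight distribution: A_0 = 1, A_4 = 1, A_5 = 2. Minimum distance d = 4.

Enumerate all 2^2 = 4 messages m ∈ F_2^2.
For each, compute codeword c = mG in F_2^7, then tally its weight.
  m = 00 → c = 0000000, weight = 0.
  m = 10 → c = 1111001, weight = 5.
  m = 01 → c = 1011110, weight = 5.
  m = 11 → c = 0100111, weight = 4.
Tally weights:
  weight 0: 1 codewords.
  weight 4: 1 codewords.
  weight 5: 2 codewords.
Minimum distance d = smallest w > 0 with A_w > 0 = 4.
Sanity: Σ A_w = 4 = 2^2 = 4 ✓.


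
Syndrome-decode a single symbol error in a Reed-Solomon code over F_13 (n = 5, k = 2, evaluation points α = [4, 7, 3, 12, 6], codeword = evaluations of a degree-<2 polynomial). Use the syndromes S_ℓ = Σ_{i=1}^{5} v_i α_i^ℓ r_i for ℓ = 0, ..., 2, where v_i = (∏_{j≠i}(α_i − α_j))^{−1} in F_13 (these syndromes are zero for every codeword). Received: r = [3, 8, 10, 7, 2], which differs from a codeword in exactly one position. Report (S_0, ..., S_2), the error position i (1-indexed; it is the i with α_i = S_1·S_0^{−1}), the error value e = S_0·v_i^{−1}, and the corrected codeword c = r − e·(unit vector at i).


S = (4, 9, 4), error at position 4, error magnitude e = 8, c = [3, 8, 10, 12, 2].

Step 1: column multipliers v_i = (∏_{j≠i}(α_i − α_j))^{−1} mod 13.
  i = 1 (α = 4): (4−7)(4−3)(4−12)(4−6) = (−3)·1·(−8)·(−2) = −48 ≡ 4, so v_1 = 4^{−1} = 10 (mod 13).
  i = 2 (α = 7): (7−4)(7−3)(7−12)(7−6) = 3·4·(−5)·1 = −60 ≡ 5, so v_2 = 5^{−1} = 8 (mod 13).
  i = 3 (α = 3): (3−4)(3−7)(3−12)(3−6) = (−1)·(−4)·(−9)·(−3) = 108 ≡ 4, so v_3 = 4^{−1} = 10 (mod 13).
  i = 4 (α = 12): (12−4)(12−7)(12−3)(12−6) = 8·5·9·6 = 2160 ≡ 2, so v_4 = 2^{−1} = 7 (mod 13).
  i = 5 (α = 6): (6−4)(6−7)(6−3)(6−12) = 2·(−1)·3·(−6) = 36 ≡ 10, so v_5 = 10^{−1} = 4 (mod 13).
  v = [10, 8, 10, 7, 4].
Step 2: syndromes of r = [3, 8, 10, 7, 2] (all sums mod 13).
  S_0 = Σ v_i r_i = 10·3 + 8·8 + 10·10 + 7·7 + 4·2 = 251 ≡ 4.
  S_1 = Σ v_i α_i r_i = 10·4·3 + 8·7·8 + 10·3·10 + 7·12·7 + 4·6·2 = 1504 ≡ 9.
  α_i^2 mod 13 = [3, 10, 9, 1, 10].
  S_2 = Σ v_i α_i^2 r_i = 10·3·3 + 8·10·8 + 10·9·10 + 7·1·7 + 4·10·2 = 1759 ≡ 4.
  S = (4, 9, 4) ≠ 0, so r is not a codeword (an error is present).
Step 3: locate the error. For a single error e at position i, S_ℓ = v_i·e·α_i^ℓ, so α_err = S_1/S_0.
  S_0^{−1} = 4^{−1} = 10 (mod 13), so α_err = 9·10 = 90 ≡ 12 = α_4. Error position i = 4.
  Consistency check: S_2/S_1 = 4·3 = 12 ≡ 12 = α_err ✓ (single-error assumption holds).
Step 4: error magnitude e = S_0/v_4 = S_0·∏_{j≠4}(α_4 − α_j) = 4·2 = 8 ≡ 8 (mod 13).
Step 5: correct position 4: c_4 = r_4 − e = 7 − 8 ≡ 12 (mod 13). Hence c = [3, 8, 10, 12, 2].
  Check: interpolating c through the α_i gives m(x) = 5 + 6·x (degree < 2) with m(α_i) = c_i for every i, so c is indeed a codeword.


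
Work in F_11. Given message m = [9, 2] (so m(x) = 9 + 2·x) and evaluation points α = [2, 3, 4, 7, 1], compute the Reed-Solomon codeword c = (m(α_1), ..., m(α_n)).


c = [2, 4, 6, 1, 0]

Message polynomial: m(x) = 9 + 2·x (mod 11).
For each evaluation point α_i, compute m(α_i) mod 11:
  α_1 = 2: Horner steps 2 → 2, so m(2) = 2.
  α_2 = 3: Horner steps 2 → 4, so m(3) = 4.
  α_3 = 4: Horner steps 2 → 6, so m(4) = 6.
  α_4 = 7: Horner steps 2 → 1, so m(7) = 1.
  α_5 = 1: Horner steps 2 → 0, so m(1) = 0.
Codeword c = [2, 4, 6, 1, 0] ∈ F_11^5.


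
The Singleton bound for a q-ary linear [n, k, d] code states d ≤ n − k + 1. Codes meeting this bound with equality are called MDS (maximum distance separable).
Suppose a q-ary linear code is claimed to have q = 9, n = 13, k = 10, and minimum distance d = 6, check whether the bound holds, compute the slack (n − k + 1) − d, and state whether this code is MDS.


Singleton RHS = n − k + 1 = 4, slack = -2, bound violated (no such code; not MDS).

Singleton bound: d ≤ n − k + 1.
Here n = 13, k = 10, so n − k + 1 = 4.
Given d = 6, check d ≤ 4: NO.
Slack = (n − k + 1) − d = -2.
The slack is negative: d = 6 exceeds n − k + 1 = 4 by 2, so the Singleton bound is violated and no linear [13, 10, 6]_9 code can exist. In particular it is not MDS (MDS requires d = n − k + 1 exactly).
Description: the claimed parameters are [13, 10, 6]_9; such a code would be impossible (violates the Singleton bound).


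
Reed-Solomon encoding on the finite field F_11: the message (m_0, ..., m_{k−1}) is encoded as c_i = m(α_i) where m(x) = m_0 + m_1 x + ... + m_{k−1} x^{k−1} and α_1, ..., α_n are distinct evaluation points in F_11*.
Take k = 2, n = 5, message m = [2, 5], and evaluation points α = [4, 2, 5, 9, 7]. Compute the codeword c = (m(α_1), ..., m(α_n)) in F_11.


c = [0, 1, 5, 3, 4]

Message polynomial: m(x) = 2 + 5·x (mod 11).
For each evaluation point α_i, compute m(α_i) mod 11:
  α_1 = 4: Horner steps 5 → 0, so m(4) = 0.
  α_2 = 2: Horner steps 5 → 1, so m(2) = 1.
  α_3 = 5: Horner steps 5 → 5, so m(5) = 5.
  α_4 = 9: Horner steps 5 → 3, so m(9) = 3.
  α_5 = 7: Horner steps 5 → 4, so m(7) = 4.
Codeword c = [0, 1, 5, 3, 4] ∈ F_11^5.


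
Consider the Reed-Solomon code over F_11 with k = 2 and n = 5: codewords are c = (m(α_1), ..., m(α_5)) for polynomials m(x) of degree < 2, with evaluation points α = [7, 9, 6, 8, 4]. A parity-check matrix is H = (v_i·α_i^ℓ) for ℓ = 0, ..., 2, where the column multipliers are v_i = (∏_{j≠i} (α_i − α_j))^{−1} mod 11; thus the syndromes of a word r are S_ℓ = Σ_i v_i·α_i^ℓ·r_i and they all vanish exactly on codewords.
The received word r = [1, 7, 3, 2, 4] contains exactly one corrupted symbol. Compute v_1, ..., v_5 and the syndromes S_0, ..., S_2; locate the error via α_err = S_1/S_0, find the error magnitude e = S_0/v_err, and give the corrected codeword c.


S = (8, 1, 7), error at position 1, error magnitude e = 4, c = [8, 7, 3, 2, 4].

Step 1: column multipliers v_i = (∏_{j≠i}(α_i − α_j))^{−1} mod 11.
  i = 1 (α = 7): (7−9)(7−6)(7−8)(7−4) = (−2)·1·(−1)·3 = 6 ≡ 6, so v_1 = 6^{−1} = 2 (mod 11).
  i = 2 (α = 9): (9−7)(9−6)(9−8)(9−4) = 2·3·1·5 = 30 ≡ 8, so v_2 = 8^{−1} = 7 (mod 11).
  i = 3 (α = 6): (6−7)(6−9)(6−8)(6−4) = (−1)·(−3)·(−2)·2 = −12 ≡ 10, so v_3 = 10^{−1} = 10 (mod 11).
  i = 4 (α = 8): (8−7)(8−9)(8−6)(8−4) = 1·(−1)·2·4 = −8 ≡ 3, so v_4 = 3^{−1} = 4 (mod 11).
  i = 5 (α = 4): (4−7)(4−9)(4−6)(4−8) = (−3)·(−5)·(−2)·(−4) = 120 ≡ 10, so v_5 = 10^{−1} = 10 (mod 11).
  v = [2, 7, 10, 4, 10].
Step 2: syndromes of r = [1, 7, 3, 2, 4] (all sums mod 11).
  S_0 = Σ v_i r_i = 2·1 + 7·7 + 10·3 + 4·2 + 10·4 = 129 ≡ 8.
  S_1 = Σ v_i α_i r_i = 2·7·1 + 7·9·7 + 10·6·3 + 4·8·2 + 10·4·4 = 859 ≡ 1.
  α_i^2 mod 11 = [5, 4, 3, 9, 5].
  S_2 = Σ v_i α_i^2 r_i = 2·5·1 + 7·4·7 + 10·3·3 + 4·9·2 + 10·5·4 = 568 ≡ 7.
  S = (8, 1, 7) ≠ 0, so r is not a codeword (an error is present).
Step 3: locate the error. For a single error e at position i, S_ℓ = v_i·e·α_i^ℓ, so α_err = S_1/S_0.
  S_0^{−1} = 8^{−1} = 7 (mod 11), so α_err = 1·7 = 7 ≡ 7 = α_1. Error position i = 1.
  Consistency check: S_2/S_1 = 7·1 = 7 ≡ 7 = α_err ✓ (single-error assumption holds).
Step 4: error magnitude e = S_0/v_1 = S_0·∏_{j≠1}(α_1 − α_j) = 8·6 = 48 ≡ 4 (mod 11).
Step 5: correct position 1: c_1 = r_1 − e = 1 − 4 ≡ 8 (mod 11). Hence c = [8, 7, 3, 2, 4].
  Check: interpolating c through the α_i gives m(x) = 6 + 5·x (degree < 2) with m(α_i) = c_i for every i, so c is indeed a codeword.


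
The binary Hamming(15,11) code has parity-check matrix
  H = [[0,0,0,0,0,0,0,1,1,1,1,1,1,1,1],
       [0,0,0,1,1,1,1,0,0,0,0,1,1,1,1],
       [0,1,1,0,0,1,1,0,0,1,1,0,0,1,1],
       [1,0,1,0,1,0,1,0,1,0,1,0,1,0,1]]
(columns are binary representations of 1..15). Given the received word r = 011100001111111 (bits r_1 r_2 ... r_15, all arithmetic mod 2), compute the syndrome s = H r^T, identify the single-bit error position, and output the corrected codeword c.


s = (1, 1, 0, 1)^T, error position = 13, corrected codeword c = 011100001111011

Compute s = H r^T mod 2 one row at a time:
  s_1 = 0 + 1 + 1 + 1 + 1 + 1 + 1 + 1 = 7 ≡ 1 (mod 2).
  s_2 = 1 + 0 + 0 + 0 + 1 + 1 + 1 + 1 = 5 ≡ 1 (mod 2).
  s_3 = 1 + 1 + 0 + 0 + 1 + 1 + 1 + 1 = 6 ≡ 0 (mod 2).
  s_4 = 0 + 1 + 0 + 0 + 1 + 1 + 1 + 1 = 5 ≡ 1 (mod 2).
s = (1, 1, 0, 1)^T — this equals column 13 of H (binary 1101), so error is at position 13.
Correct: flip bit 13 of r = 011100001111111 to get c = 011100001111011.


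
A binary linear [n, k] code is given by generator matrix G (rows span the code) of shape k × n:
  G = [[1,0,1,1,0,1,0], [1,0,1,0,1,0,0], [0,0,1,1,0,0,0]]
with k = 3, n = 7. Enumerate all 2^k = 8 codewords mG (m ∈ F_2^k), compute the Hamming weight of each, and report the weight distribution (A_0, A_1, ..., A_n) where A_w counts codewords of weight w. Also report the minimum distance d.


Weight distribution: A_0 = 1, A_2 = 2, A_3 = 4, A_4 = 1. Minimum distance d = 2.

Enumerate all 2^3 = 8 messages m ∈ F_2^3.
For each, compute codeword c = mG in F_2^7, then tally its weight.
  m = 000 → c = 0000000, weight = 0.
  m = 100 → c = 1011010, weight = 4.
  m = 010 → c = 1010100, weight = 3.
  m = 110 → c = 0001110, weight = 3.
  m = 001 → c = 0011000, weight = 2.
  m = 101 → c = 1000010, weight = 2.
  m = 011 → c = 1001100, weight = 3.
  m = 111 → c = 0010110, weight = 3.
Tally weights:
  weight 0: 1 codewords.
  weight 2: 2 codewords.
  weight 3: 4 codewords.
  weight 4: 1 codewords.
Minimum distance d = smallest w > 0 with A_w > 0 = 2.
Sanity: Σ A_w = 8 = 2^3 = 8 ✓.


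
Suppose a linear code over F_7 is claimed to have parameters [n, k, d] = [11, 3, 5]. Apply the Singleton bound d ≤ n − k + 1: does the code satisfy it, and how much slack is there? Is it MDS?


Singleton RHS = n − k + 1 = 9, slack = 4, bound satisfied, not MDS.

Singleton bound: d ≤ n − k + 1.
Here n = 11, k = 3, so n − k + 1 = 9.
Given d = 5, check d ≤ 9: YES.
Slack = (n − k + 1) − d = 4.
The code is NOT MDS (slack = 4 > 0).
Description: the claimed parameters are [11, 3, 5]_7; such a code would be non-MDS.


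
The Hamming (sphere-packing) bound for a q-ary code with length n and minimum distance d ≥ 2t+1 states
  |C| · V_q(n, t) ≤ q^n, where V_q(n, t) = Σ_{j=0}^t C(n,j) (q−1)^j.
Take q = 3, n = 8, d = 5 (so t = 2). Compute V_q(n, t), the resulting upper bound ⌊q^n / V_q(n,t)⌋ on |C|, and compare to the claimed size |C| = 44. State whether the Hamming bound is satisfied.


V_q(n, t) = 129, q^n = 6561, Hamming bound = 50, |C| = 44 ≤ bound (satisfied).

Step 1: Compute V_q(n, t) = Σ_{j=0}^2 C(n, j) (q−1)^j.
  j = 0: C(8,0)·(2)^0 = 1·1 = 1.
  j = 1: C(8,1)·(2)^1 = 8·2 = 16.
  j = 2: C(8,2)·(2)^2 = 28·4 = 112.
  V_q(n, t) = 1 + 16 + 112 = 129.
Step 2: q^n = 3^8 = 6561.
Step 3: Hamming bound ⌊q^n / V_q(n,t)⌋ = ⌊6561/129⌋ = 50.
Step 4: Compare |C| = 44 to 50: satisfied.
The claimed |C| lies below the Hamming bound.


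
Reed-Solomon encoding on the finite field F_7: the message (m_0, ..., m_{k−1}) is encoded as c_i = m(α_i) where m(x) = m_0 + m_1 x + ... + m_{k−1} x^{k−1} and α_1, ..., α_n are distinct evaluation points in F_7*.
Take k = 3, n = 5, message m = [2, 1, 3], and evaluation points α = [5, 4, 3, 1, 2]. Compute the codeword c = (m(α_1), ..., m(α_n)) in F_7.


c = [5, 5, 4, 6, 2]

Message polynomial: m(x) = 2 + 1·x + 3·x^2 (mod 7).
For each evaluation point α_i, compute m(α_i) mod 7:
  α_1 = 5: Horner steps 3 → 2 → 5, so m(5) = 5.
  α_2 = 4: Horner steps 3 → 6 → 5, so m(4) = 5.
  α_3 = 3: Horner steps 3 → 3 → 4, so m(3) = 4.
  α_4 = 1: Horner steps 3 → 4 → 6, so m(1) = 6.
  α_5 = 2: Horner steps 3 → 0 → 2, so m(2) = 2.
Codeword c = [5, 5, 4, 6, 2] ∈ F_7^5.


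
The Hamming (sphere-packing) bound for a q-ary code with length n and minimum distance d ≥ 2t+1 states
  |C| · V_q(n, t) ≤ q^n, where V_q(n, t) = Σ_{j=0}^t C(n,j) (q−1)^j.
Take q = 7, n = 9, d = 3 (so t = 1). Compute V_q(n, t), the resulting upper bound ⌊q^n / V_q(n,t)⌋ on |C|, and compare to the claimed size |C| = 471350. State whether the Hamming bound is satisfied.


V_q(n, t) = 55, q^n = 40353607, Hamming bound = 733701, |C| = 471350 ≤ bound (satisfied).

Step 1: Compute V_q(n, t) = Σ_{j=0}^1 C(n, j) (q−1)^j.
  j = 0: C(9,0)·(6)^0 = 1·1 = 1.
  j = 1: C(9,1)·(6)^1 = 9·6 = 54.
  V_q(n, t) = 1 + 54 = 55.
Step 2: q^n = 7^9 = 40353607.
Step 3: Hamming bound ⌊q^n / V_q(n,t)⌋ = ⌊40353607/55⌋ = 733701.
Step 4: Compare |C| = 471350 to 733701: satisfied.
The claimed |C| lies below the Hamming bound.
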